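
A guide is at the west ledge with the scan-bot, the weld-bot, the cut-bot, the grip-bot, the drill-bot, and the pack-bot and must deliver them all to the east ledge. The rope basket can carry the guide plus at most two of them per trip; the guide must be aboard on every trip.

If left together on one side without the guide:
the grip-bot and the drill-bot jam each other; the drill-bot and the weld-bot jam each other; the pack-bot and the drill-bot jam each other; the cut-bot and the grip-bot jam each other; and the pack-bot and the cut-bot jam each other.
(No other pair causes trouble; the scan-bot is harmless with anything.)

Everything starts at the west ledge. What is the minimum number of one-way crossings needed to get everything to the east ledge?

Counting alone: the guide can take at most 2 across per trip to the east ledge, so moving all 6 needs at least 3 loaded trips out, with a return between consecutive ones — at least 5 crossings.
The safety rule pushes this higher. Following every safe sequence of crossings, the most of the 6 that can be at the east ledge as the rope basket arrives there on crossing 5 is 5 — never all 6.
So no plan with fewer than 7 crossings exists, and this one achieves 7:
1. Guide goes to the east ledge with the cut-bot and the drill-bot.  [the west ledge: the grip-bot, the pack-bot, the scan-bot, the weld-bot | the east ledge: the cut-bot, the drill-bot]
2. Guide goes back to the west ledge alone.  [the west ledge: the grip-bot, the pack-bot, the scan-bot, the weld-bot | the east ledge: the cut-bot, the drill-bot]
3. Guide goes to the east ledge with the scan-bot and the weld-bot.  [the west ledge: the grip-bot, the pack-bot | the east ledge: the cut-bot, the drill-bot, the scan-bot, the weld-bot]
4. Guide goes back to the west ledge with the drill-bot.  [the west ledge: the drill-bot, the grip-bot, the pack-bot | the east ledge: the cut-bot, the scan-bot, the weld-bot]
5. Guide goes to the east ledge with the grip-bot and the pack-bot.  [the west ledge: the drill-bot | the east ledge: the cut-bot, the grip-bot, the pack-bot, the scan-bot, the weld-bot]
6. Guide goes back to the west ledge with the cut-bot.  [the west ledge: the cut-bot, the drill-bot | the east ledge: the grip-bot, the pack-bot, the scan-bot, the weld-bot]
7. Guide goes to the east ledge with the cut-bot and the drill-bot.  [the west ledge: — | the east ledge: the cut-bot, the drill-bot, the grip-bot, the pack-bot, the scan-bot, the weld-bot]

7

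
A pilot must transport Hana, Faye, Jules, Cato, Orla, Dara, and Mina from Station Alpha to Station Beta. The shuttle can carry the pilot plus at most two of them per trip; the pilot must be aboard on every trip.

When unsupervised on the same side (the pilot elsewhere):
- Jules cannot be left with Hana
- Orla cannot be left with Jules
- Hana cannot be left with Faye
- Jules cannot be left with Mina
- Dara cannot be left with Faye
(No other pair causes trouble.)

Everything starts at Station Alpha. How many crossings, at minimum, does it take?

Counting alone: the pilot can take at most 2 across per trip to Station Beta, so moving all 7 needs at least 4 loaded trips out, with a return between consecutive ones — at least 7 crossings.
The safety rule pushes this higher. Following every safe sequence of crossings, the most of the 7 that can be at Station Beta as the shuttle arrives there on crossing 7 is 6 — never all 7.
So no plan with fewer than 9 crossings exists, and this one achieves 9:
1. Pilot goes to Station Beta with Faye and Jules.  [Station Alpha: Cato, Dara, Hana, Mina, Orla | Station Beta: Faye, Jules]
2. Pilot goes back to Station Alpha alone.  [Station Alpha: Cato, Dara, Hana, Mina, Orla | Station Beta: Faye, Jules]
3. Pilot goes to Station Beta with Cato.  [Station Alpha: Dara, Hana, Mina, Orla | Station Beta: Cato, Faye, Jules]
4. Pilot goes back to Station Alpha alone.  [Station Alpha: Dara, Hana, Mina, Orla | Station Beta: Cato, Faye, Jules]
5. Pilot goes to Station Beta with Hana and Orla.  [Station Alpha: Dara, Mina | Station Beta: Cato, Faye, Hana, Jules, Orla]
6. Pilot goes back to Station Alpha with Faye and Jules.  [Station Alpha: Dara, Faye, Jules, Mina | Station Beta: Cato, Hana, Orla]
7. Pilot goes to Station Beta with Dara and Mina.  [Station Alpha: Faye, Jules | Station Beta: Cato, Dara, Hana, Mina, Orla]
8. Pilot goes back to Station Alpha alone.  [Station Alpha: Faye, Jules | Station Beta: Cato, Dara, Hana, Mina, Orla]
9. Pilot goes to Station Beta with Faye and Jules.  [Station Alpha: — | Station Beta: Cato, Dara, Faye, Hana, Jules, Mina, Orla]

9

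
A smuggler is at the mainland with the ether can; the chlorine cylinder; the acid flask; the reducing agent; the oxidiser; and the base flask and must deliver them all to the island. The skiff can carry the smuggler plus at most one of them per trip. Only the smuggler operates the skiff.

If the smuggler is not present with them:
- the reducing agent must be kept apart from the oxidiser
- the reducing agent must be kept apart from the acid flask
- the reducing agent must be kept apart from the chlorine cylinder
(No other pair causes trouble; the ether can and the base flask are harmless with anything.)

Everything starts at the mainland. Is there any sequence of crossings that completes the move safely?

No

Following every safe sequence of crossings from the start, the most of the 6 that can be at the island as the skiff arrives there on crossings 1, 3, 5, 7 is 1, 2, 3, 4 respectively; the best ever achieved is 4 of 6.
From crossing 9 on, no configuration arises that was not already reachable earlier: only 36 distinct safe configurations (who is on which side, and where the skiff is) can ever be reached, none of them has everyone across, and every continuation just revisits them. So no valid plan exists.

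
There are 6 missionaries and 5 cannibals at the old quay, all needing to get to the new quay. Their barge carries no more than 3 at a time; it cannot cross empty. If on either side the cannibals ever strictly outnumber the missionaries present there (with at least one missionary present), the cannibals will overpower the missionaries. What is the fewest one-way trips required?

9

Counting alone: each trip to the new quay takes at most 3 across and each return brings at least 1 back, so after t trips out (and t−1 returns) at most 3t − (t−1) of the 11 are across; that first reaches 11 at t = 5, so at least 9 crossings are needed.
The plan below uses exactly 9 crossings, so it is optimal:
1. 3 cannibals → the new quay.  (the old quay: 6M 2C; the new quay: 0M 3C)
2. 1 cannibal ← the old quay.  (the old quay: 6M 3C; the new quay: 0M 2C)
3. 3 missionaries → the new quay.  (the old quay: 3M 3C; the new quay: 3M 2C)
4. 1 missionary ← the old quay.  (the old quay: 4M 3C; the new quay: 2M 2C)
5. 2 missionaries and 1 cannibal → the new quay.  (the old quay: 2M 2C; the new quay: 4M 3C)
6. 1 missionary ← the old quay.  (the old quay: 3M 2C; the new quay: 3M 3C)
7. 2 missionaries and 1 cannibal → the new quay.  (the old quay: 1M 1C; the new quay: 5M 4C)
8. 1 missionary ← the old quay.  (the old quay: 2M 1C; the new quay: 4M 4C)
9. 2 missionaries and 1 cannibal → the new quay.  (the old quay: 0M 0C; the new quay: 6M 5C)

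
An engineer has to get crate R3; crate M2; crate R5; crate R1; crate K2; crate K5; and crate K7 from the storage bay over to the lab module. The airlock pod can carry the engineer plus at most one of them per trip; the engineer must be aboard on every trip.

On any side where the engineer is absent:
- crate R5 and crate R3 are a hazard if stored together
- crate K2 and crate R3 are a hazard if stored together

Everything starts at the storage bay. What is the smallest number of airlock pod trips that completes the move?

15

Counting alone: the engineer can take at most 1 across per trip to the lab module, so moving all 7 needs at least 7 loaded trips out, with a return between consecutive ones — at least 13 crossings.
The safety rule pushes this higher. Following every safe sequence of crossings, the most of the 7 that can be at the lab module as the airlock pod arrives there on crossing 13 is 6 — never all 7.
So no plan with fewer than 15 crossings exists, and this one achieves 15:
1. Engineer goes to the lab module with crate R3.  [the storage bay: crate K2, crate K5, crate K7, crate M2, crate R1, crate R5 | the lab module: crate R3]
2. Engineer goes back to the storage bay alone.  [the storage bay: crate K2, crate K5, crate K7, crate M2, crate R1, crate R5 | the lab module: crate R3]
3. Engineer goes to the lab module with crate M2.  [the storage bay: crate K2, crate K5, crate K7, crate R1, crate R5 | the lab module: crate M2, crate R3]
4. Engineer goes back to the storage bay alone.  [the storage bay: crate K2, crate K5, crate K7, crate R1, crate R5 | the lab module: crate M2, crate R3]
5. Engineer goes to the lab module with crate R5.  [the storage bay: crate K2, crate K5, crate K7, crate R1 | the lab module: crate M2, crate R3, crate R5]
6. Engineer goes back to the storage bay with crate R3.  [the storage bay: crate K2, crate K5, crate K7, crate R1, crate R3 | the lab module: crate M2, crate R5]
7. Engineer goes to the lab module with crate K2.  [the storage bay: crate K5, crate K7, crate R1, crate R3 | the lab module: crate K2, crate M2, crate R5]
8. Engineer goes back to the storage bay alone.  [the storage bay: crate K5, crate K7, crate R1, crate R3 | the lab module: crate K2, crate M2, crate R5]
9. Engineer goes to the lab module with crate R1.  [the storage bay: crate K5, crate K7, crate R3 | the lab module: crate K2, crate M2, crate R1, crate R5]
10. Engineer goes back to the storage bay alone.  [the storage bay: crate K5, crate K7, crate R3 | the lab module: crate K2, crate M2, crate R1, crate R5]
11. Engineer goes to the lab module with crate K5.  [the storage bay: crate K7, crate R3 | the lab module: crate K2, crate K5, crate M2, crate R1, crate R5]
12. Engineer goes back to the storage bay alone.  [the storage bay: crate K7, crate R3 | the lab module: crate K2, crate K5, crate M2, crate R1, crate R5]
13. Engineer goes to the lab module with crate K7.  [the storage bay: crate R3 | the lab module: crate K2, crate K5, crate K7, crate M2, crate R1, crate R5]
14. Engineer goes back to the storage bay alone.  [the storage bay: crate R3 | the lab module: crate K2, crate K5, crate K7, crate M2, crate R1, crate R5]
15. Engineer goes to the lab module with crate R3.  [the storage bay: — | the lab module: crate K2, crate K5, crate K7, crate M2, crate R1, crate R3, crate R5]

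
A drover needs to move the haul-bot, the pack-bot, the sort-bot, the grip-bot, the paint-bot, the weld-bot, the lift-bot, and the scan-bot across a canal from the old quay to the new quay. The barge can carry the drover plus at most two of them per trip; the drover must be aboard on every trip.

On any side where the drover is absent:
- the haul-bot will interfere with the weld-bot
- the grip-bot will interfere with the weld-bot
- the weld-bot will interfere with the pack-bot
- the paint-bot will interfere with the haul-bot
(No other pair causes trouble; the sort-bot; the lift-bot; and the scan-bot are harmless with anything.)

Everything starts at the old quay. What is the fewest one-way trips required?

9

Counting alone: the drover can take at most 2 across per trip to the new quay, so moving all 8 needs at least 4 loaded trips out, with a return between consecutive ones — at least 7 crossings.
The safety rule pushes this higher. Following every safe sequence of crossings, the most of the 8 that can be at the new quay as the barge arrives there on crossing 7 is 7 — never all 8.
So no plan with fewer than 9 crossings exists, and this one achieves 9:
1. Drover goes to the new quay with the haul-bot and the weld-bot.  [the old quay: the grip-bot, the lift-bot, the pack-bot, the paint-bot, the scan-bot, the sort-bot | the new quay: the haul-bot, the weld-bot]
2. Drover goes back to the old quay with the haul-bot.  [the old quay: the grip-bot, the haul-bot, the lift-bot, the pack-bot, the paint-bot, the scan-bot, the sort-bot | the new quay: the weld-bot]
3. Drover goes to the new quay with the haul-bot and the pack-bot.  [the old quay: the grip-bot, the lift-bot, the paint-bot, the scan-bot, the sort-bot | the new quay: the haul-bot, the pack-bot, the weld-bot]
4. Drover goes back to the old quay with the weld-bot.  [the old quay: the grip-bot, the lift-bot, the paint-bot, the scan-bot, the sort-bot, the weld-bot | the new quay: the haul-bot, the pack-bot]
5. Drover goes to the new quay with the grip-bot and the sort-bot.  [the old quay: the lift-bot, the paint-bot, the scan-bot, the weld-bot | the new quay: the grip-bot, the haul-bot, the pack-bot, the sort-bot]
6. Drover goes back to the old quay alone.  [the old quay: the lift-bot, the paint-bot, the scan-bot, the weld-bot | the new quay: the grip-bot, the haul-bot, the pack-bot, the sort-bot]
7. Drover goes to the new quay with the lift-bot and the scan-bot.  [the old quay: the paint-bot, the weld-bot | the new quay: the grip-bot, the haul-bot, the lift-bot, the pack-bot, the scan-bot, the sort-bot]
8. Drover goes back to the old quay alone.  [the old quay: the paint-bot, the weld-bot | the new quay: the grip-bot, the haul-bot, the lift-bot, the pack-bot, the scan-bot, the sort-bot]
9. Drover goes to the new quay with the paint-bot and the weld-bot.  [the old quay: — | the new quay: the grip-bot, the haul-bot, the lift-bot, the pack-bot, the paint-bot, the scan-bot, the sort-bot, the weld-bot]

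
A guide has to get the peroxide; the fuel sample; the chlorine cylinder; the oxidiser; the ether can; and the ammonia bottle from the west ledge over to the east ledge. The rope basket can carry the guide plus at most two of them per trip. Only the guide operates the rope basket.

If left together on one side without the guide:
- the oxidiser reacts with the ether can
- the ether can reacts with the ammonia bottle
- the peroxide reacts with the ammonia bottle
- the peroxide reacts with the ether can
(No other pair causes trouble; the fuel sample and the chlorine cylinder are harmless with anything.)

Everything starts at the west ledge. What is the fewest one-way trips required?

Counting alone: the guide can take at most 2 across per trip to the east ledge, so moving all 6 needs at least 3 loaded trips out, with a return between consecutive ones — at least 5 crossings.
The safety rule pushes this higher. Following every safe sequence of crossings, the most of the 6 that can be at the east ledge as the rope basket arrives there on crossings 5, 7 is 4, 5 respectively — never all 6.
So no plan with fewer than 9 crossings exists, and this one achieves 9:
1. Guide goes to the east ledge with the ether can and the peroxide.
2. Guide goes back to the west ledge with the peroxide.
3. Guide goes to the east ledge with the fuel sample and the peroxide.
4. Guide goes back to the west ledge with the peroxide.
5. Guide goes to the east ledge with the chlorine cylinder and the peroxide.
6. Guide goes back to the west ledge with the peroxide.
7. Guide goes to the east ledge with the oxidiser and the peroxide.
8. Guide goes back to the west ledge with the ether can.
9. Guide goes to the east ledge with the ammonia bottle and the ether can.

9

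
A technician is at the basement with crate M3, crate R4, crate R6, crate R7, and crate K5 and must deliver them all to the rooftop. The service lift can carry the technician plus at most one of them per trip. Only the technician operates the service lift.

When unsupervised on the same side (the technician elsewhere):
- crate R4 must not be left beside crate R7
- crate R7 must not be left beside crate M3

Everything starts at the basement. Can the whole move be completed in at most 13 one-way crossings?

Yes

Yes — this plan uses 11 crossings (≤ 13):
1. Technician goes to the rooftop with crate R7.  [the basement: crate K5, crate M3, crate R4, crate R6 | the rooftop: crate R7]
2. Technician goes back to the basement alone.  [the basement: crate K5, crate M3, crate R4, crate R6 | the rooftop: crate R7]
3. Technician goes to the rooftop with crate M3.  [the basement: crate K5, crate R4, crate R6 | the rooftop: crate M3, crate R7]
4. Technician goes back to the basement with crate R7.  [the basement: crate K5, crate R4, crate R6, crate R7 | the rooftop: crate M3]
5. Technician goes to the rooftop with crate R4.  [the basement: crate K5, crate R6, crate R7 | the rooftop: crate M3, crate R4]
6. Technician goes back to the basement alone.  [the basement: crate K5, crate R6, crate R7 | the rooftop: crate M3, crate R4]
7. Technician goes to the rooftop with crate R6.  [the basement: crate K5, crate R7 | the rooftop: crate M3, crate R4, crate R6]
8. Technician goes back to the basement alone.  [the basement: crate K5, crate R7 | the rooftop: crate M3, crate R4, crate R6]
9. Technician goes to the rooftop with crate K5.  [the basement: crate R7 | the rooftop: crate K5, crate M3, crate R4, crate R6]
10. Technician goes back to the basement alone.  [the basement: crate R7 | the rooftop: crate K5, crate M3, crate R4, crate R6]
11. Technician goes to the rooftop with crate R7.  [the basement: — | the rooftop: crate K5, crate M3, crate R4, crate R6, crate R7]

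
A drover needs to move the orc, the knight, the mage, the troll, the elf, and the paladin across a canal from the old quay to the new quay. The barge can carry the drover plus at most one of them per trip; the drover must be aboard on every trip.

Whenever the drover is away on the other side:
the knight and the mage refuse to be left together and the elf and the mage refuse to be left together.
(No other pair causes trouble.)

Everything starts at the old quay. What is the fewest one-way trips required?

Counting alone: the drover can take at most 1 across per trip to the new quay, so moving all 6 needs at least 6 loaded trips out, with a return between consecutive ones — at least 11 crossings.
The safety rule pushes this higher. Following every safe sequence of crossings, the most of the 6 that can be at the new quay as the barge arrives there on crossing 11 is 5 — never all 6.
So no plan with fewer than 13 crossings exists, and this one achieves 13:
1. Drover goes to the new quay with the mage.  [the old quay: the elf, the knight, the orc, the paladin, the troll | the new quay: the mage]
2. Drover goes back to the old quay alone.  [the old quay: the elf, the knight, the orc, the paladin, the troll | the new quay: the mage]
3. Drover goes to the new quay with the orc.  [the old quay: the elf, the knight, the paladin, the troll | the new quay: the mage, the orc]
4. Drover goes back to the old quay alone.  [the old quay: the elf, the knight, the paladin, the troll | the new quay: the mage, the orc]
5. Drover goes to the new quay with the knight.  [the old quay: the elf, the paladin, the troll | the new quay: the knight, the mage, the orc]
6. Drover goes back to the old quay with the mage.  [the old quay: the elf, the mage, the paladin, the troll | the new quay: the knight, the orc]
7. Drover goes to the new quay with the elf.  [the old quay: the mage, the paladin, the troll | the new quay: the elf, the knight, the orc]
8. Drover goes back to the old quay alone.  [the old quay: the mage, the paladin, the troll | the new quay: the elf, the knight, the orc]
9. Drover goes to the new quay with the troll.  [the old quay: the mage, the paladin | the new quay: the elf, the knight, the orc, the troll]
10. Drover goes back to the old quay alone.  [the old quay: the mage, the paladin | the new quay: the elf, the knight, the orc, the troll]
11. Drover goes to the new quay with the paladin.  [the old quay: the mage | the new quay: the elf, the knight, the orc, the paladin, the troll]
12. Drover goes back to the old quay alone.  [the old quay: the mage | the new quay: the elf, the knight, the orc, the paladin, the troll]
13. Drover goes to the new quay with the mage.  [the old quay: — | the new quay: the elf, the knight, the mage, the orc, the paladin, the troll]

13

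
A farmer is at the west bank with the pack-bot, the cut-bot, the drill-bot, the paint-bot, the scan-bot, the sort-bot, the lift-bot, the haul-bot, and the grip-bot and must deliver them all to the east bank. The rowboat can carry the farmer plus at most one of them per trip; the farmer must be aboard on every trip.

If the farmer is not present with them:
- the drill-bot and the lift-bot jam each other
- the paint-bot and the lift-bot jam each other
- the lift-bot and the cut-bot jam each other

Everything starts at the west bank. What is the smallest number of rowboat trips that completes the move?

Following every safe sequence of crossings from the start, the most of the 9 that can be at the east bank as the rowboat arrives there on crossings 1, 3, 5, 7, 9, 11, 13 is 1, 2, 3, 4, 5, 6, 7 respectively; the best ever achieved is 7 of 9.
From crossing 15 on, no configuration arises that was not already reachable earlier: only 288 distinct safe configurations (who is on which side, and where the rowboat is) can ever be reached, none of them has everyone across, and every continuation just revisits them. So no valid plan exists.

impossible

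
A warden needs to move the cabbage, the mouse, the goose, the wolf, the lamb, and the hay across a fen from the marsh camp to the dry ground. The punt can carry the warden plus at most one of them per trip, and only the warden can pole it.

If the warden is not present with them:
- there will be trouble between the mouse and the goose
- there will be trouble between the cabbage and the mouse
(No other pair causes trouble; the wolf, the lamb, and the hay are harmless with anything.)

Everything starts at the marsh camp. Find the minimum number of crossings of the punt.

Counting alone: the warden can take at most 1 across per trip to the dry ground, so moving all 6 needs at least 6 loaded trips out, with a return between consecutive ones — at least 11 crossings.
The safety rule pushes this higher. Following every safe sequence of crossings, the most of the 6 that can be at the dry ground as the punt arrives there on crossing 11 is 5 — never all 6.
So no plan with fewer than 13 crossings exists, and this one achieves 13:
1. Warden goes to the dry ground with the mouse.  [the marsh camp: the cabbage, the goose, the hay, the lamb, the wolf | the dry ground: the mouse]
2. Warden goes back to the marsh camp alone.  [the marsh camp: the cabbage, the goose, the hay, the lamb, the wolf | the dry ground: the mouse]
3. Warden goes to the dry ground with the cabbage.  [the marsh camp: the goose, the hay, the lamb, the wolf | the dry ground: the cabbage, the mouse]
4. Warden goes back to the marsh camp with the mouse.  [the marsh camp: the goose, the hay, the lamb, the mouse, the wolf | the dry ground: the cabbage]
5. Warden goes to the dry ground with the goose.  [the marsh camp: the hay, the lamb, the mouse, the wolf | the dry ground: the cabbage, the goose]
6. Warden goes back to the marsh camp alone.  [the marsh camp: the hay, the lamb, the mouse, the wolf | the dry ground: the cabbage, the goose]
7. Warden goes to the dry ground with the wolf.  [the marsh camp: the hay, the lamb, the mouse | the dry ground: the cabbage, the goose, the wolf]
8. Warden goes back to the marsh camp alone.  [the marsh camp: the hay, the lamb, the mouse | the dry ground: the cabbage, the goose, the wolf]
9. Warden goes to the dry ground with the lamb.  [the marsh camp: the hay, the mouse | the dry ground: the cabbage, the goose, the lamb, the wolf]
10. Warden goes back to the marsh camp alone.  [the marsh camp: the hay, the mouse | the dry ground: the cabbage, the goose, the lamb, the wolf]
11. Warden goes to the dry ground with the hay.  [the marsh camp: the mouse | the dry ground: the cabbage, the goose, the hay, the lamb, the wolf]
12. Warden goes back to the marsh camp alone.  [the marsh camp: the mouse | the dry ground: the cabbage, the goose, the hay, the lamb, the wolf]
13. Warden goes to the dry ground with the mouse.  [the marsh camp: — | the dry ground: the cabbage, the goose, the hay, the lamb, the mouse, the wolf]

13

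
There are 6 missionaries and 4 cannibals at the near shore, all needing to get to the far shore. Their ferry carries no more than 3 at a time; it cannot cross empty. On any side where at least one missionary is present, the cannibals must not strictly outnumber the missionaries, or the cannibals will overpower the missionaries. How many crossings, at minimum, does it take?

9

Counting alone: each trip to the far shore takes at most 3 across and each return brings at least 1 back, so after t trips out (and t−1 returns) at most 3t − (t−1) of the 10 are across; that first reaches 10 at t = 5, so at least 9 crossings are needed.
The plan below uses exactly 9 crossings, so it is optimal:
1. 2 cannibals → the far shore.  (the near shore: 6M 2C; the far shore: 0M 2C)
2. 1 cannibal ← the near shore.  (the near shore: 6M 3C; the far shore: 0M 1C)
3. 3 cannibals → the far shore.  (the near shore: 6M 0C; the far shore: 0M 4C)
4. 1 cannibal ← the near shore.  (the near shore: 6M 1C; the far shore: 0M 3C)
5. 3 missionaries → the far shore.  (the near shore: 3M 1C; the far shore: 3M 3C)
6. 1 cannibal ← the near shore.  (the near shore: 3M 2C; the far shore: 3M 2C)
7. 1 missionary and 2 cannibals → the far shore.  (the near shore: 2M 0C; the far shore: 4M 4C)
8. 1 cannibal ← the near shore.  (the near shore: 2M 1C; the far shore: 4M 3C)
9. 2 missionaries and 1 cannibal → the far shore.  (the near shore: 0M 0C; the far shore: 6M 4C)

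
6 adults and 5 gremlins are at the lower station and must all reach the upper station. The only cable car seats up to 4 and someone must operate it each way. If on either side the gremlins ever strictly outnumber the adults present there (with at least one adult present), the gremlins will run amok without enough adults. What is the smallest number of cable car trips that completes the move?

Counting alone: each trip to the upper station takes at most 4 across and each return brings at least 1 back, so after t trips out (and t−1 returns) at most 4t − (t−1) of the 11 are across; that first reaches 11 at t = 4, so at least 7 crossings are needed.
The plan below uses exactly 7 crossings, so it is optimal:
1. 2 gremlins → the upper station.  (the lower station: 6A 3G; the upper station: 0A 2G)
2. 1 gremlin ← the lower station.  (the lower station: 6A 4G; the upper station: 0A 1G)
3. 4 gremlins → the upper station.  (the lower station: 6A 0G; the upper station: 0A 5G)
4. 1 gremlin ← the lower station.  (the lower station: 6A 1G; the upper station: 0A 4G)
5. 4 adults → the upper station.  (the lower station: 2A 1G; the upper station: 4A 4G)
6. 1 gremlin ← the lower station.  (the lower station: 2A 2G; the upper station: 4A 3G)
7. 2 adults and 2 gremlins → the upper station.  (the lower station: 0A 0G; the upper station: 6A 5G)

7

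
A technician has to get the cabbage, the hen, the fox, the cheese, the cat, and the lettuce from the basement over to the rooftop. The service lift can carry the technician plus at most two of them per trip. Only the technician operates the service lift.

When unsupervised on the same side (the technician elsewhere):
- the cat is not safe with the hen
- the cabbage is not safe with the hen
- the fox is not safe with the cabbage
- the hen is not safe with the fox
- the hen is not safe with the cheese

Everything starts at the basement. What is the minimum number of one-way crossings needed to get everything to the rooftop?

Counting alone: the technician can take at most 2 across per trip to the rooftop, so moving all 6 needs at least 3 loaded trips out, with a return between consecutive ones — at least 5 crossings.
The safety rule pushes this higher. Following every safe sequence of crossings, the most of the 6 that can be at the rooftop as the service lift arrives there on crossings 5, 7 is 4, 5 respectively — never all 6.
So no plan with fewer than 9 crossings exists, and this one achieves 9:
1. Technician goes to the rooftop with the cabbage and the hen.
2. Technician goes back to the basement with the cabbage.
3. Technician goes to the rooftop with the cabbage and the cheese.
4. Technician goes back to the basement with the hen.
5. Technician goes to the rooftop with the cat and the hen.
6. Technician goes back to the basement with the hen.
7. Technician goes to the rooftop with the hen and the lettuce.
8. Technician goes back to the basement with the hen.
9. Technician goes to the rooftop with the fox and the hen.

9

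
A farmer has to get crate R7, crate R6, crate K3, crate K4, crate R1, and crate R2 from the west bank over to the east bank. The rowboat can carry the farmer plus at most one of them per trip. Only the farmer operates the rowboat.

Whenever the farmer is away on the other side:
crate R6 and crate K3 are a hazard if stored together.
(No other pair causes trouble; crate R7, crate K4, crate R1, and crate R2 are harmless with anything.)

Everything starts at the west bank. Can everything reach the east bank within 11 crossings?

Yes

Yes — this plan uses 11 crossings (≤ 11):
1. Farmer goes to the east bank with crate R6.
2. Farmer goes back to the west bank alone.
3. Farmer goes to the east bank with crate R7.
4. Farmer goes back to the west bank alone.
5. Farmer goes to the east bank with crate K4.
6. Farmer goes back to the west bank alone.
7. Farmer goes to the east bank with crate R1.
8. Farmer goes back to the west bank alone.
9. Farmer goes to the east bank with crate R2.
10. Farmer goes back to the west bank alone.
11. Farmer goes to the east bank with crate K3.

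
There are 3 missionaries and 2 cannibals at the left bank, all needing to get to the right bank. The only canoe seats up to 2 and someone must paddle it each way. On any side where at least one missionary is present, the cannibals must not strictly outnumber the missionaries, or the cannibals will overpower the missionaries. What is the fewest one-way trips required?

7

Counting alone: each trip to the right bank takes at most 2 across and each return brings at least 1 back, so after t trips out (and t−1 returns) at most 2t − (t−1) of the 5 are across; that first reaches 5 at t = 4, so at least 7 crossings are needed.
The plan below uses exactly 7 crossings, so it is optimal:
1. 2 cannibals → the right bank.  (the left bank: 3M 0C; the right bank: 0M 2C)
2. 1 cannibal ← the left bank.  (the left bank: 3M 1C; the right bank: 0M 1C)
3. 2 missionaries → the right bank.  (the left bank: 1M 1C; the right bank: 2M 1C)
4. 1 missionary ← the left bank.  (the left bank: 2M 1C; the right bank: 1M 1C)
5. 1 missionary and 1 cannibal → the right bank.  (the left bank: 1M 0C; the right bank: 2M 2C)
6. 1 cannibal ← the left bank.  (the left bank: 1M 1C; the right bank: 2M 1C)
7. 1 missionary and 1 cannibal → the right bank.  (the left bank: 0M 0C; the right bank: 3M 2C)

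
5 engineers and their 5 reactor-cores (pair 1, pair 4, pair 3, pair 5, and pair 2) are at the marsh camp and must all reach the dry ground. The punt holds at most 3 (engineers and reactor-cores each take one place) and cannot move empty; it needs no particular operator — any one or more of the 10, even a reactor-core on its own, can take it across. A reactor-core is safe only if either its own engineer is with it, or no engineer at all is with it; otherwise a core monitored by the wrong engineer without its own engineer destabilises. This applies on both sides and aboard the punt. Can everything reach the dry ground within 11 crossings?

Yes

Yes — this plan uses 11 crossings (≤ 11):
1. engineer 1 and reactor-core 1 cross → the dry ground.
2. engineer 1 crosses ← the marsh camp.
3. reactor-core 3, reactor-core 4, and reactor-core 5 cross → the dry ground.
4. reactor-core 1 crosses ← the marsh camp.
5. engineer 3, engineer 4, and engineer 5 cross → the dry ground.
6. engineer 4 and reactor-core 4 cross ← the marsh camp.
7. engineer 1, engineer 2, and engineer 4 cross → the dry ground.
8. reactor-core 3 crosses ← the marsh camp.
9. reactor-core 1 and reactor-core 4 cross → the dry ground.
10. reactor-core 1 crosses ← the marsh camp.
11. reactor-core 1, reactor-core 2, and reactor-core 3 cross → the dry ground.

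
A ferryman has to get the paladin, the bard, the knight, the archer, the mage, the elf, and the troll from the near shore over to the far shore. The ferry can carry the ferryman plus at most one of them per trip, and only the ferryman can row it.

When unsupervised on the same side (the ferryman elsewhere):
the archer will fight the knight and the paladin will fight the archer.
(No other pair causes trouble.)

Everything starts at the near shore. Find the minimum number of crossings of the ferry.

Counting alone: the ferryman can take at most 1 across per trip to the far shore, so moving all 7 needs at least 7 loaded trips out, with a return between consecutive ones — at least 13 crossings.
The safety rule pushes this higher. Following every safe sequence of crossings, the most of the 7 that can be at the far shore as the ferry arrives there on crossing 13 is 6 — never all 7.
So no plan with fewer than 15 crossings exists, and this one achieves 15:
1. Ferryman goes to the far shore with the archer.
2. Ferryman goes back to the near shore alone.
3. Ferryman goes to the far shore with the paladin.
4. Ferryman goes back to the near shore with the archer.
5. Ferryman goes to the far shore with the knight.
6. Ferryman goes back to the near shore alone.
7. Ferryman goes to the far shore with the bard.
8. Ferryman goes back to the near shore alone.
9. Ferryman goes to the far shore with the mage.
10. Ferryman goes back to the near shore alone.
11. Ferryman goes to the far shore with the elf.
12. Ferryman goes back to the near shore alone.
13. Ferryman goes to the far shore with the troll.
14. Ferryman goes back to the near shore alone.
15. Ferryman goes to the far shore with the archer.

15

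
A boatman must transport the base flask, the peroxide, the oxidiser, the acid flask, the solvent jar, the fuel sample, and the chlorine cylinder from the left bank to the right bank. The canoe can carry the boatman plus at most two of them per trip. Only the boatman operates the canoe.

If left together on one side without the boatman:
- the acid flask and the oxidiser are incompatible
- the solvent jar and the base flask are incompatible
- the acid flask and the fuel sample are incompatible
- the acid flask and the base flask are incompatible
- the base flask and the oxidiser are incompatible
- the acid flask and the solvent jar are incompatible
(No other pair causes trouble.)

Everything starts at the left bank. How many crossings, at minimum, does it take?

11

Counting alone: the boatman can take at most 2 across per trip to the right bank, so moving all 7 needs at least 4 loaded trips out, with a return between consecutive ones — at least 7 crossings.
The safety rule pushes this higher. Following every safe sequence of crossings, the most of the 7 that can be at the right bank as the canoe arrives there on crossings 7, 9 is 5, 6 respectively — never all 7.
So no plan with fewer than 11 crossings exists, and this one achieves 11:
1. Boatman goes to the right bank with the acid flask and the base flask.  [the left bank: the chlorine cylinder, the fuel sample, the oxidiser, the peroxide, the solvent jar | the right bank: the acid flask, the base flask]
2. Boatman goes back to the left bank with the base flask.  [the left bank: the base flask, the chlorine cylinder, the fuel sample, the oxidiser, the peroxide, the solvent jar | the right bank: the acid flask]
3. Boatman goes to the right bank with the base flask and the peroxide.  [the left bank: the chlorine cylinder, the fuel sample, the oxidiser, the solvent jar | the right bank: the acid flask, the base flask, the peroxide]
4. Boatman goes back to the left bank with the base flask.  [the left bank: the base flask, the chlorine cylinder, the fuel sample, the oxidiser, the solvent jar | the right bank: the acid flask, the peroxide]
5. Boatman goes to the right bank with the base flask and the fuel sample.  [the left bank: the chlorine cylinder, the oxidiser, the solvent jar | the right bank: the acid flask, the base flask, the fuel sample, the peroxide]
6. Boatman goes back to the left bank with the acid flask.  [the left bank: the acid flask, the chlorine cylinder, the oxidiser, the solvent jar | the right bank: the base flask, the fuel sample, the peroxide]
7. Boatman goes to the right bank with the oxidiser and the solvent jar.  [the left bank: the acid flask, the chlorine cylinder | the right bank: the base flask, the fuel sample, the oxidiser, the peroxide, the solvent jar]
8. Boatman goes back to the left bank with the base flask.  [the left bank: the acid flask, the base flask, the chlorine cylinder | the right bank: the fuel sample, the oxidiser, the peroxide, the solvent jar]
9. Boatman goes to the right bank with the base flask and the chlorine cylinder.  [the left bank: the acid flask | the right bank: the base flask, the chlorine cylinder, the fuel sample, the oxidiser, the peroxide, the solvent jar]
10. Boatman goes back to the left bank with the base flask.  [the left bank: the acid flask, the base flask | the right bank: the chlorine cylinder, the fuel sample, the oxidiser, the peroxide, the solvent jar]
11. Boatman goes to the right bank with the acid flask and the base flask.  [the left bank: — | the right bank: the acid flask, the base flask, the chlorine cylinder, the fuel sample, the oxidiser, the peroxide, the solvent jar]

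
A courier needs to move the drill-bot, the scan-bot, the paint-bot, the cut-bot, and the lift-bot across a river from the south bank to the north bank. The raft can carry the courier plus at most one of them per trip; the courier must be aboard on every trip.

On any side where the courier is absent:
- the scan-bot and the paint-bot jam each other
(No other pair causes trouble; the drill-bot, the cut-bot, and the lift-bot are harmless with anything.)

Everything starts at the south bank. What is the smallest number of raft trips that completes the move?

Counting alone: the courier can take at most 1 across per trip to the north bank, so moving all 5 needs at least 5 loaded trips out, with a return between consecutive ones — at least 9 crossings.
The plan below uses exactly 9 crossings, so it is optimal:
1. Courier goes to the north bank with the scan-bot.
2. Courier goes back to the south bank alone.
3. Courier goes to the north bank with the drill-bot.
4. Courier goes back to the south bank alone.
5. Courier goes to the north bank with the cut-bot.
6. Courier goes back to the south bank alone.
7. Courier goes to the north bank with the lift-bot.
8. Courier goes back to the south bank alone.
9. Courier goes to the north bank with the paint-bot.

9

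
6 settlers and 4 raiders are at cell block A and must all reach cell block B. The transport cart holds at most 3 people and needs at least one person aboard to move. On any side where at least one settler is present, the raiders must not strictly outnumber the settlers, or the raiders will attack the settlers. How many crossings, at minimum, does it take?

Counting alone: each trip to cell block B takes at most 3 across and each return brings at least 1 back, so after t trips out (and t−1 returns) at most 3t − (t−1) of the 10 are across; that first reaches 10 at t = 5, so at least 9 crossings are needed.
The plan below uses exactly 9 crossings, so it is optimal:
1. 2 raiders → cell block B.  (cell block A: 6S 2R; cell block B: 0S 2R)
2. 1 raider ← cell block A.  (cell block A: 6S 3R; cell block B: 0S 1R)
3. 3 raiders → cell block B.  (cell block A: 6S 0R; cell block B: 0S 4R)
4. 1 raider ← cell block A.  (cell block A: 6S 1R; cell block B: 0S 3R)
5. 3 settlers → cell block B.  (cell block A: 3S 1R; cell block B: 3S 3R)
6. 1 raider ← cell block A.  (cell block A: 3S 2R; cell block B: 3S 2R)
7. 1 settler and 2 raiders → cell block B.  (cell block A: 2S 0R; cell block B: 4S 4R)
8. 1 raider ← cell block A.  (cell block A: 2S 1R; cell block B: 4S 3R)
9. 2 settlers and 1 raider → cell block B.  (cell block A: 0S 0R; cell block B: 6S 4R)

9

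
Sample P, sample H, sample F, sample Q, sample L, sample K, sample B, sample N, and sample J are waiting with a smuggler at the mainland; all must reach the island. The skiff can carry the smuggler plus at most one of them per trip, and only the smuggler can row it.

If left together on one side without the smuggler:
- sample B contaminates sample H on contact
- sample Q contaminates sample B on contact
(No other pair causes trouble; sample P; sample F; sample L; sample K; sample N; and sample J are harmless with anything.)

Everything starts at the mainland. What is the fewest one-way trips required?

Counting alone: the smuggler can take at most 1 across per trip to the island, so moving all 9 needs at least 9 loaded trips out, with a return between consecutive ones — at least 17 crossings.
The safety rule pushes this higher. Following every safe sequence of crossings, the most of the 9 that can be at the island as the skiff arrives there on crossing 17 is 8 — never all 9.
So no plan with fewer than 19 crossings exists, and this one achieves 19:
1. Smuggler goes to the island with sample B.
2. Smuggler goes back to the mainland alone.
3. Smuggler goes to the island with sample P.
4. Smuggler goes back to the mainland alone.
5. Smuggler goes to the island with sample H.
6. Smuggler goes back to the mainland with sample B.
7. Smuggler goes to the island with sample Q.
8. Smuggler goes back to the mainland alone.
9. Smuggler goes to the island with sample F.
10. Smuggler goes back to the mainland alone.
11. Smuggler goes to the island with sample L.
12. Smuggler goes back to the mainland alone.
13. Smuggler goes to the island with sample K.
14. Smuggler goes back to the mainland alone.
15. Smuggler goes to the island with sample N.
16. Smuggler goes back to the mainland alone.
17. Smuggler goes to the island with sample J.
18. Smuggler goes back to the mainland alone.
19. Smuggler goes to the island with sample B.

19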